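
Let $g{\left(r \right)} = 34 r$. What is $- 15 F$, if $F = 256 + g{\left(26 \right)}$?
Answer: $-17100$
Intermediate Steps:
$F = 1140$ ($F = 256 + 34 \cdot 26 = 256 + 884 = 1140$)
$- 15 F = \left(-15\right) 1140 = -17100$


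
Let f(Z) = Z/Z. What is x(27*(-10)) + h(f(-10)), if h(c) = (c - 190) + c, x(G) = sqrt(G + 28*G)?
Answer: -188 + 3*I*sqrt(870) ≈ -188.0 + 88.487*I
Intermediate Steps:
f(Z) = 1
x(G) = sqrt(29)*sqrt(G) (x(G) = sqrt(29*G) = sqrt(29)*sqrt(G))
h(c) = -190 + 2*c (h(c) = (-190 + c) + c = -190 + 2*c)
x(27*(-10)) + h(f(-10)) = sqrt(29)*sqrt(27*(-10)) + (-190 + 2*1) = sqrt(29)*sqrt(-270) + (-190 + 2) = sqrt(29)*(3*I*sqrt(30)) - 188 = 3*I*sqrt(870) - 188 = -188 + 3*I*sqrt(870)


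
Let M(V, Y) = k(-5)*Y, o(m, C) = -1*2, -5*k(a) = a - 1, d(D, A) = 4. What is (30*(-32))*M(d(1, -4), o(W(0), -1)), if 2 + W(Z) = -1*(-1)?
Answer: 2304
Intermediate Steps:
k(a) = ⅕ - a/5 (k(a) = -(a - 1)/5 = -(-1 + a)/5 = ⅕ - a/5)
W(Z) = -1 (W(Z) = -2 - 1*(-1) = -2 + 1 = -1)
o(m, C) = -2
M(V, Y) = 6*Y/5 (M(V, Y) = (⅕ - ⅕*(-5))*Y = (⅕ + 1)*Y = 6*Y/5)
(30*(-32))*M(d(1, -4), o(W(0), -1)) = (30*(-32))*((6/5)*(-2)) = -960*(-12/5) = 2304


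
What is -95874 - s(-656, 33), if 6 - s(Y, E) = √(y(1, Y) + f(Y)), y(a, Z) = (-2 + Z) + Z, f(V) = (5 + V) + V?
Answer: -95880 + I*√2621 ≈ -95880.0 + 51.196*I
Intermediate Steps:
f(V) = 5 + 2*V
y(a, Z) = -2 + 2*Z
s(Y, E) = 6 - √(3 + 4*Y) (s(Y, E) = 6 - √((-2 + 2*Y) + (5 + 2*Y)) = 6 - √(3 + 4*Y))
-95874 - s(-656, 33) = -95874 - (6 - √(3 + 4*(-656))) = -95874 - (6 - √(3 - 2624)) = -95874 - (6 - √(-2621)) = -95874 - (6 - I*√2621) = -95874 + (-6 + I*√2621) = -95880 + I*√2621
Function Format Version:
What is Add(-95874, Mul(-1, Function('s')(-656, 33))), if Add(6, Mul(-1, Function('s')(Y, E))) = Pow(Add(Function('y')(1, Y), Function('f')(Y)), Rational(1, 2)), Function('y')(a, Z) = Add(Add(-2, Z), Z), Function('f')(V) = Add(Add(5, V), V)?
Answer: Add(-95880, Mul(I, Pow(2621, Rational(1, 2)))) ≈ Add(-95880., Mul(51.196, I))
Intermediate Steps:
Function('f')(V) = Add(5, Mul(2, V))
Function('y')(a, Z) = Add(-2, Mul(2, Z))
Function('s')(Y, E) = Add(6, Mul(-1, Pow(Add(3, Mul(4, Y)), Rational(1, 2)))) (Function('s')(Y, E) = Add(6, Mul(-1, Pow(Add(Add(-2, Mul(2, Y)), Add(5, Mul(2, Y))), Rational(1, 2)))) = Add(6, Mul(-1, Pow(Add(3, Mul(4, Y)), Rational(1, 2)))))
Add(-95874, Mul(-1, Function('s')(-656, 33))) = Add(-95874, Mul(-1, Add(6, Mul(-1, Pow(Add(3, Mul(4, -656)), Rational(1, 2)))))) = Add(-95874, Mul(-1, Add(6, Mul(-1, Pow(Add(3, -2624), Rational(1, 2)))))) = Add(-95874, Mul(-1, Add(6, Mul(-1, Pow(-2621, Rational(1, 2)))))) = Add(-95874, Mul(-1, Add(6, Mul(-1, Mul(I, Pow(2621, Rational(1, 2))))))) = Add(-95874, Mul(-1, Add(6, Mul(-1, I, Pow(2621, Rational(1, 2)))))) = Add(-95874, Add(-6, Mul(I, Pow(2621, Rational(1, 2))))) = Add(-95880, Mul(I, Pow(2621, Rational(1, 2))))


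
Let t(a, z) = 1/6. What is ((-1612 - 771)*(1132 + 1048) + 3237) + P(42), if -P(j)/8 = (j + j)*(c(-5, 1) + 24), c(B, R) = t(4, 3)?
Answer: -5207943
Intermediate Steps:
t(a, z) = ⅙
c(B, R) = ⅙
P(j) = -1160*j/3 (P(j) = -8*(j + j)*(⅙ + 24) = -8*2*j*145/6 = -1160*j/3)
((-1612 - 771)*(1132 + 1048) + 3237) + P(42) = ((-1612 - 771)*(1132 + 1048) + 3237) - 1160/3*42 = (-2383*2180 + 3237) - 16240 = (-5194940 + 3237) - 16240 = -5191703 - 16240 = -5207943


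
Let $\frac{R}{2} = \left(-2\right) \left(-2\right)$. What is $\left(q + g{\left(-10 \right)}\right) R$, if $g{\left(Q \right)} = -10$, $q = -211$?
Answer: $-1768$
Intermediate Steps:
$R = 8$ ($R = 2 \left(\left(-2\right) \left(-2\right)\right) = 2 \cdot 4 = 8$)
$\left(q + g{\left(-10 \right)}\right) R = \left(-211 - 10\right) 8 = \left(-221\right) 8 = -1768$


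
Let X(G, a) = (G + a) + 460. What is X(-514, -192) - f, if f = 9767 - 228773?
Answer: 218760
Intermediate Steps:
f = -219006
X(G, a) = 460 + G + a
X(-514, -192) - f = (460 - 514 - 192) - 1*(-219006) = -246 + 219006 = 218760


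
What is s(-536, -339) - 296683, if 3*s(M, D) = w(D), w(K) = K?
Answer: -296796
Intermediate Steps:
s(M, D) = D/3
s(-536, -339) - 296683 = (⅓)*(-339) - 296683 = -113 - 296683 = -296796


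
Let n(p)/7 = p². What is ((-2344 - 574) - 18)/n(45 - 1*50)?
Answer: -2936/175 ≈ -16.777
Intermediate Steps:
n(p) = 7*p²
((-2344 - 574) - 18)/n(45 - 1*50) = ((-2344 - 574) - 18)/((7*(45 - 1*50)²)) = (-2918 - 18)/((7*(45 - 50)²)) = -2936/(7*(-5)²) = -2936/(7*25) = -2936/175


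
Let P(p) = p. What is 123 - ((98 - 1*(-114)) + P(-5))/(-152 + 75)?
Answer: 9678/77 ≈ 125.69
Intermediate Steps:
123 - ((98 - 1*(-114)) + P(-5))/(-152 + 75) = 123 - ((98 - 1*(-114)) - 5)/(-152 + 75) = 123 - ((98 + 114) - 5)/(-77) = 123 - (212 - 5)*(-1)/77 = 123 - 207*(-1)/77 = 123 - 1*(-207/77) = 123 + 207/77 = 9678/77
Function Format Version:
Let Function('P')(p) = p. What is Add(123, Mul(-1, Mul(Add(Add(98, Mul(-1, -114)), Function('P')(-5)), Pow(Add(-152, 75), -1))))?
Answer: Rational(9678, 77) ≈ 125.69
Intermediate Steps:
Add(123, Mul(-1, Mul(Add(Add(98, Mul(-1, -114)), Function('P')(-5)), Pow(Add(-152, 75), -1)))) = Add(123, Mul(-1, Mul(Add(Add(98, Mul(-1, -114)), -5), Pow(Add(-152, 75), -1)))) = Add(123, Mul(-1, Mul(Add(Add(98, 114), -5), Pow(-77, -1)))) = Add(123, Mul(-1, Mul(Add(212, -5), Rational(-1, 77)))) = Add(123, Mul(-1, Mul(207, Rational(-1, 77)))) = Add(123, Mul(-1, Rational(-207, 77))) = Add(123, Rational(207, 77)) = Rational(9678, 77)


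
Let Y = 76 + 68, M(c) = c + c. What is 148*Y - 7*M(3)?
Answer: 21270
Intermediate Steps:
M(c) = 2*c
Y = 144
148*Y - 7*M(3) = 148*144 - 14*3 = 21312 - 7*6 = 21312 - 42 = 21270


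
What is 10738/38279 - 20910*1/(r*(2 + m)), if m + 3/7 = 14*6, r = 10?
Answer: -553857661/22929121 ≈ -24.155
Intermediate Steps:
m = 585/7 (m = -3/7 + 14*6 = -3/7 + 84 = 585/7 ≈ 83.571)
10738/38279 - 20910*1/(r*(2 + m)) = 10738/38279 - 20910*1/(10*(2 + 585/7)) = 10738*(1/38279) - 20910/(10*(599/7)) = 10738/38279 - 20910/5990/7 = 10738/38279 - 20910*7/5990 = 10738/38279 - 14637/599 = -553857661/22929121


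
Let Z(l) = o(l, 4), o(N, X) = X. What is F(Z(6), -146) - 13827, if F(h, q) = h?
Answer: -13823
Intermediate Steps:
Z(l) = 4
F(Z(6), -146) - 13827 = 4 - 13827 = -13823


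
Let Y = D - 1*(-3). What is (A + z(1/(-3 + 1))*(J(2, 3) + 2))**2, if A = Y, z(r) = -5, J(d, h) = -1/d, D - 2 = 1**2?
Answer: 9/4 ≈ 2.2500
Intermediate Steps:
D = 3 (D = 2 + 1**2 = 2 + 1 = 3)
Y = 6 (Y = 3 - 1*(-3) = 3 + 3 = 6)
A = 6
(A + z(1/(-3 + 1))*(J(2, 3) + 2))**2 = (6 - 5*(-1/2 + 2))**2 = (6 - 5*3/2)**2 = (6 - 15/2)**2 = (-3/2)**2 = 9/4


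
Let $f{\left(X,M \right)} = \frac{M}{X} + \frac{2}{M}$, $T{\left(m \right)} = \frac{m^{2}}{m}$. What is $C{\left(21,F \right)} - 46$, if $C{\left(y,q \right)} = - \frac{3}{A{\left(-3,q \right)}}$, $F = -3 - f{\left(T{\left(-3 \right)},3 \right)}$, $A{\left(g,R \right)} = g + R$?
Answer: $- \frac{773}{17} \approx -45.471$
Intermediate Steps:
$T{\left(m \right)} = m$
$f{\left(X,M \right)} = \frac{2}{M} + \frac{M}{X}$
$A{\left(g,R \right)} = R + g$
$F = - \frac{8}{3}$ ($F = -3 - \left(\frac{2}{3} + \frac{3}{-3}\right) = -3 - \left(2 \cdot \frac{1}{3} + 3 \left(- \frac{1}{3}\right)\right) = -3 - \left(\frac{2}{3} - 1\right) = -3 - - \frac{1}{3} = -3 + \frac{1}{3} = - \frac{8}{3} \approx -2.6667$)
$C{\left(y,q \right)} = - \frac{3}{-3 + q}$ ($C{\left(y,q \right)} = - \frac{3}{q - 3} = - \frac{3}{-3 + q}$)
$C{\left(21,F \right)} - 46 = - \frac{3}{-3 - \frac{8}{3}} - 46 = - \frac{3}{- \frac{17}{3}} - 46 = \left(-3\right) \left(- \frac{3}{17}\right) - 46 = \frac{9}{17} - 46 = - \frac{773}{17}$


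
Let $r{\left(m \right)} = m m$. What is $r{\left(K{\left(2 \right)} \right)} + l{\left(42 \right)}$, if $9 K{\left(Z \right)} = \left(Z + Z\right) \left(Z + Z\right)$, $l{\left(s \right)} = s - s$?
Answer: $\frac{256}{81} \approx 3.1605$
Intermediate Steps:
$l{\left(s \right)} = 0$
$K{\left(Z \right)} = \frac{4 Z^{2}}{9}$ ($K{\left(Z \right)} = \frac{\left(Z + Z\right) \left(Z + Z\right)}{9} = \frac{2 Z 2 Z}{9} = \frac{4 Z^{2}}{9}$)
$r{\left(m \right)} = m^{2}$
$r{\left(K{\left(2 \right)} \right)} + l{\left(42 \right)} = \left(\frac{4 \cdot 2^{2}}{9}\right)^{2} + 0 = \left(\frac{4}{9} \cdot 4\right)^{2} + 0 = \left(\frac{16}{9}\right)^{2} + 0 = \frac{256}{81} + 0 = \frac{256}{81}$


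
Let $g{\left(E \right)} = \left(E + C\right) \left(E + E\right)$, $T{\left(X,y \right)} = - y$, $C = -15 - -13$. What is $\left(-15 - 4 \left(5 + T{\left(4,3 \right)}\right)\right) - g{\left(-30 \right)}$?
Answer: $-1943$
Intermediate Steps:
$C = -2$ ($C = -15 + 13 = -2$)
$g{\left(E \right)} = 2 E \left(-2 + E\right)$ ($g{\left(E \right)} = \left(E - 2\right) \left(E + E\right) = \left(-2 + E\right) 2 E = 2 E \left(-2 + E\right)$)
$\left(-15 - 4 \left(5 + T{\left(4,3 \right)}\right)\right) - g{\left(-30 \right)} = \left(-15 - 4 \left(5 - 3\right)\right) - 2 \left(-30\right) \left(-2 - 30\right) = \left(-15 - 4 \left(5 - 3\right)\right) - 2 \left(-30\right) \left(-32\right) = \left(-15 - 8\right) - 1920 = -23 - 1920 = -1943$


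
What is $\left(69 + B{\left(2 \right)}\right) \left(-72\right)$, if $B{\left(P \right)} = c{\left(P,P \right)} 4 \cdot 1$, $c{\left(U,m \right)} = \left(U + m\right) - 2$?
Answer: $-5544$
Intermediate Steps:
$c{\left(U,m \right)} = -2 + U + m$
$B{\left(P \right)} = -8 + 8 P$ ($B{\left(P \right)} = \left(-2 + P + P\right) 4 \cdot 1 = \left(-2 + 2 P\right) 4 \cdot 1 = \left(-8 + 8 P\right) 1 = -8 + 8 P$)
$\left(69 + B{\left(2 \right)}\right) \left(-72\right) = \left(69 + \left(-8 + 8 \cdot 2\right)\right) \left(-72\right) = \left(69 + \left(-8 + 16\right)\right) \left(-72\right) = \left(69 + 8\right) \left(-72\right) = 77 \left(-72\right) = -5544$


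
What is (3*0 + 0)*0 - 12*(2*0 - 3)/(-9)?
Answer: -4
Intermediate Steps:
(3*0 + 0)*0 - 12*(2*0 - 3)/(-9) = (0 + 0)*0 - 12*(0 - 3)*(-1)/9 = 0*0 - (-36)*(-1)/9 = 0 - 12*1/3 = 0 - 4 = -4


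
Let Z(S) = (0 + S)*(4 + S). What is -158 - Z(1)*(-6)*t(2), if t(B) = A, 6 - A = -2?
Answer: 82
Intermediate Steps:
A = 8 (A = 6 - 1*(-2) = 6 + 2 = 8)
t(B) = 8
Z(S) = S*(4 + S)
-158 - Z(1)*(-6)*t(2) = -158 - (1*(4 + 1))*(-6)*8 = -158 - (1*5)*(-6)*8 = -158 - 5*(-6)*8 = -158 - (-30)*8 = -158 - 1*(-240) = -158 + 240 = 82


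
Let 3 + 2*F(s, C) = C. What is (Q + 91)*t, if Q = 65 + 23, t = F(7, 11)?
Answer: 716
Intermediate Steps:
F(s, C) = -3/2 + C/2
t = 4 (t = -3/2 + (½)*11 = -3/2 + 11/2 = 4)
Q = 88
(Q + 91)*t = (88 + 91)*4 = 179*4 = 716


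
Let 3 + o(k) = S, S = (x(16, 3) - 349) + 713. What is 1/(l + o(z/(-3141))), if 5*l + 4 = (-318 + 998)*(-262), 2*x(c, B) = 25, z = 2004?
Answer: -10/352593 ≈ -2.8361e-5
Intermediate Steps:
x(c, B) = 25/2 (x(c, B) = (½)*25 = 25/2)
S = 753/2 (S = (25/2 - 349) + 713 = -673/2 + 713 = 753/2 ≈ 376.50)
o(k) = 747/2 (o(k) = -3 + 753/2 = 747/2)
l = -178164/5 (l = -⅘ + ((-318 + 998)*(-262))/5 = -⅘ + (680*(-262))/5 = -⅘ + (⅕)*(-178160) = -⅘ - 35632 = -178164/5 ≈ -35633.)
1/(l + o(z/(-3141))) = 1/(-178164/5 + 747/2) = 1/(-352593/10) = -10/352593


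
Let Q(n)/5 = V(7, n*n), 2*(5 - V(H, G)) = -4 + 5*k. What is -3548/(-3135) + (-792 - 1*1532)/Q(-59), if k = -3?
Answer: -2811404/90915 ≈ -30.923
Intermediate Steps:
V(H, G) = 29/2 (V(H, G) = 5 - (-4 + 5*(-3))/2 = 5 - (-4 - 15)/2 = 5 - 1/2*(-19) = 5 + 19/2 = 29/2)
Q(n) = 145/2 (Q(n) = 5*(29/2) = 145/2)
-3548/(-3135) + (-792 - 1*1532)/Q(-59) = -3548/(-3135) + (-792 - 1*1532)/(145/2) = -3548*(-1/3135) + (-792 - 1532)*(2/145) = 3548/3135 - 2324*2/145 = 3548/3135 - 4648/145 = -2811404/90915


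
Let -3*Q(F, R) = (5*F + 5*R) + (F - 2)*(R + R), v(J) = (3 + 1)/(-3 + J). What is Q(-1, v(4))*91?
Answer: 273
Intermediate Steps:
v(J) = 4/(-3 + J)
Q(F, R) = -5*F/3 - 5*R/3 - 2*R*(-2 + F)/3 (Q(F, R) = -((5*F + 5*R) + (F - 2)*(R + R))/3 = -((5*F + 5*R) + (-2 + F)*(2*R))/3 = -((5*F + 5*R) + 2*R*(-2 + F))/3 = -(5*F + 5*R + 2*R*(-2 + F))/3 = -5*F/3 - 5*R/3 - 2*R*(-2 + F)/3)
Q(-1, v(4))*91 = (-5/3*(-1) - 4/(3*(-3 + 4)) - ⅔*(-1)*4/(-3 + 4))*91 = (5/3 - 4/(3*1) - ⅔*(-1)*4/1)*91 = (5/3 - 4/3 - ⅔*(-1)*4*1)*91 = (5/3 - ⅓*4 - ⅔*(-1)*4)*91 = (5/3 - 4/3 + 8/3)*91 = 3*91 = 273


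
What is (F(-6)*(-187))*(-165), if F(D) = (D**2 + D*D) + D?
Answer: 2036430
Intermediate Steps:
F(D) = D + 2*D**2 (F(D) = (D**2 + D**2) + D = 2*D**2 + D = D + 2*D**2)
(F(-6)*(-187))*(-165) = (-6*(1 + 2*(-6))*(-187))*(-165) = (-6*(1 - 12)*(-187))*(-165) = (-6*(-11)*(-187))*(-165) = (66*(-187))*(-165) = -12342*(-165) = 2036430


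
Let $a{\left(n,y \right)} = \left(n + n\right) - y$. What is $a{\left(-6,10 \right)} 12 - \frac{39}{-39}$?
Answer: $-263$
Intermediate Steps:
$a{\left(n,y \right)} = - y + 2 n$ ($a{\left(n,y \right)} = 2 n - y = - y + 2 n$)
$a{\left(-6,10 \right)} 12 - \frac{39}{-39} = \left(\left(-1\right) 10 + 2 \left(-6\right)\right) 12 - \frac{39}{-39} = \left(-10 - 12\right) 12 - -1 = \left(-22\right) 12 + 1 = -264 + 1 = -263$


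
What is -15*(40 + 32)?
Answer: -1080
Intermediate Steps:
-15*(40 + 32) = -15*72 = -1080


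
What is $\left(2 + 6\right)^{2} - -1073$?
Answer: $1137$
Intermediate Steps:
$\left(2 + 6\right)^{2} - -1073 = 8^{2} + 1073 = 64 + 1073 = 1137$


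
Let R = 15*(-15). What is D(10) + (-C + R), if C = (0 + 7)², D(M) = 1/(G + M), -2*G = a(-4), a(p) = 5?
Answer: -4108/15 ≈ -273.87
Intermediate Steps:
R = -225
G = -5/2 (G = -½*5 = -5/2 ≈ -2.5000)
D(M) = 1/(-5/2 + M)
C = 49 (C = 7² = 49)
D(10) + (-C + R) = 2/(-5 + 2*10) + (-1*49 - 225) = 2/(-5 + 20) + (-49 - 225) = 2/15 - 274 = -4108/15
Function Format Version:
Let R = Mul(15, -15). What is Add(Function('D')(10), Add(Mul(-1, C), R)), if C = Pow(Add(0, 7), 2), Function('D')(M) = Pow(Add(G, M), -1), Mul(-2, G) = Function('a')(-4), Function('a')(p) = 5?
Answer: Rational(-4108, 15) ≈ -273.87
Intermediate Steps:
R = -225
G = Rational(-5, 2) (G = Mul(Rational(-1, 2), 5) = Rational(-5, 2) ≈ -2.5000)
Function('D')(M) = Pow(Add(Rational(-5, 2), M), -1)
C = 49 (C = Pow(7, 2) = 49)
Add(Function('D')(10), Add(Mul(-1, C), R)) = Add(Mul(2, Pow(Add(-5, Mul(2, 10)), -1)), Add(Mul(-1, 49), -225)) = Add(Mul(2, Pow(Add(-5, 20), -1)), Add(-49, -225)) = Add(Mul(2, Pow(15, -1)), -274) = Add(Mul(2, Rational(1, 15)), -274) = Add(Rational(2, 15), -274) = Rational(-4108, 15)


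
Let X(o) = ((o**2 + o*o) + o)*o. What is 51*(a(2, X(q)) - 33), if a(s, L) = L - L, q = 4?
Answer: -1683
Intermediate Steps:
X(o) = o*(o + 2*o**2) (X(o) = ((o**2 + o**2) + o)*o = (2*o**2 + o)*o = (o + 2*o**2)*o = o*(o + 2*o**2))
a(s, L) = 0
51*(a(2, X(q)) - 33) = 51*(0 - 33) = 51*(-33) = -1683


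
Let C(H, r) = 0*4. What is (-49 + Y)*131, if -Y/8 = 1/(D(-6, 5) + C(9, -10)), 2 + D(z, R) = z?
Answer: -6288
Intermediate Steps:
D(z, R) = -2 + z
C(H, r) = 0
Y = 1 (Y = -8/((-2 - 6) + 0) = -8/(-8 + 0) = -8/(-8) = -8*(-⅛) = 1)
(-49 + Y)*131 = (-49 + 1)*131 = -48*131 = -6288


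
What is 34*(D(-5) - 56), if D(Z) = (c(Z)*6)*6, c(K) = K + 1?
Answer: -6800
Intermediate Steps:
c(K) = 1 + K
D(Z) = 36 + 36*Z (D(Z) = ((1 + Z)*6)*6 = (6 + 6*Z)*6 = 36 + 36*Z)
34*(D(-5) - 56) = 34*((36 + 36*(-5)) - 56) = 34*((36 - 180) - 56) = 34*(-144 - 56) = 34*(-200) = -6800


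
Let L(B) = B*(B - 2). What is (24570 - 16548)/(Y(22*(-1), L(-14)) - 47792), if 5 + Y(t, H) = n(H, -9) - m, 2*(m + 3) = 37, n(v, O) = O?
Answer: -5348/31881 ≈ -0.16775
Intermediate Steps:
m = 31/2 (m = -3 + (½)*37 = -3 + 37/2 = 31/2 ≈ 15.500)
L(B) = B*(-2 + B)
Y(t, H) = -59/2 (Y(t, H) = -5 + (-9 - 1*31/2) = -5 + (-9 - 31/2) = -5 - 49/2 = -59/2)
(24570 - 16548)/(Y(22*(-1), L(-14)) - 47792) = (24570 - 16548)/(-59/2 - 47792) = 8022/(-95643/2) = 8022*(-2/95643) = -5348/31881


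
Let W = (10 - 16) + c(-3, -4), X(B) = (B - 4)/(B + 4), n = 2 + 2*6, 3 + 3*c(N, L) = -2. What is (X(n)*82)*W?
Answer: -9430/27 ≈ -349.26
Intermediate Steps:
c(N, L) = -5/3 (c(N, L) = -1 + (⅓)*(-2) = -1 - ⅔ = -5/3)
n = 14 (n = 2 + 12 = 14)
X(B) = (-4 + B)/(4 + B)
W = -23/3 (W = (10 - 16) - 5/3 = -6 - 5/3 = -23/3 ≈ -7.6667)
(X(n)*82)*W = (((-4 + 14)/(4 + 14))*82)*(-23/3) = ((10/18)*82)*(-23/3) = (((1/18)*10)*82)*(-23/3) = ((5/9)*82)*(-23/3) = (410/9)*(-23/3) = -9430/27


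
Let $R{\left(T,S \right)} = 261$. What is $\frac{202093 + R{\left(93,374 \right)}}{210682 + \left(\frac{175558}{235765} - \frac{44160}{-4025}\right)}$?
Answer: $\frac{32980045}{34339268} \approx 0.96042$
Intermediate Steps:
$\frac{202093 + R{\left(93,374 \right)}}{210682 + \left(\frac{175558}{235765} - \frac{44160}{-4025}\right)} = \frac{202093 + 261}{210682 + \left(\frac{175558}{235765} - \frac{44160}{-4025}\right)} = \frac{202354}{210682 + \left(175558 \cdot \frac{1}{235765} - - \frac{384}{35}\right)} = \frac{202354}{210682 + \left(\frac{2878}{3865} + \frac{384}{35}\right)} = \frac{202354}{210682 + \frac{316978}{27055}} = \frac{202354}{\frac{5700318488}{27055}} = 202354 \cdot \frac{27055}{5700318488} = \frac{32980045}{34339268}$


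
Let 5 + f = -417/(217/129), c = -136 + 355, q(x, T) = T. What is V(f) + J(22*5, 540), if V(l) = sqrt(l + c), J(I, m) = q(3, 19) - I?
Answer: -91 + I*sqrt(1596035)/217 ≈ -91.0 + 5.8219*I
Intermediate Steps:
J(I, m) = 19 - I
c = 219
f = -54878/217 (f = -5 - 417/(217/129) = -5 - 417/(217*(1/129)) = -5 - 417/217/129 = -5 - 417*129/217 = -5 - 53793/217 = -54878/217 ≈ -252.89)
V(l) = sqrt(219 + l) (V(l) = sqrt(l + 219) = sqrt(219 + l))
V(f) + J(22*5, 540) = sqrt(219 - 54878/217) + (19 - 22*5) = sqrt(-7355/217) + (19 - 1*110) = I*sqrt(1596035)/217 + (19 - 110) = I*sqrt(1596035)/217 - 91 = -91 + I*sqrt(1596035)/217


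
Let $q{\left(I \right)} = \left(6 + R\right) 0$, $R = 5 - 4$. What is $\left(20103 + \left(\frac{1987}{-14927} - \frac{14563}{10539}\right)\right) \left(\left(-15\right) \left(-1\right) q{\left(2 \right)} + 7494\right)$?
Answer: $\frac{7899371066913770}{52438551} \approx 1.5064 \cdot 10^{8}$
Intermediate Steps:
$R = 1$
$q{\left(I \right)} = 0$ ($q{\left(I \right)} = \left(6 + 1\right) 0 = 7 \cdot 0 = 0$)
$\left(20103 + \left(\frac{1987}{-14927} - \frac{14563}{10539}\right)\right) \left(\left(-15\right) \left(-1\right) q{\left(2 \right)} + 7494\right) = \left(20103 + \left(\frac{1987}{-14927} - \frac{14563}{10539}\right)\right) \left(\left(-15\right) \left(-1\right) 0 + 7494\right) = \left(20103 + \left(1987 \left(- \frac{1}{14927}\right) - \frac{14563}{10539}\right)\right) \left(15 \cdot 0 + 7494\right) = \left(20103 - \frac{238322894}{157315653}\right) \left(0 + 7494\right) = \left(20103 - \frac{238322894}{157315653}\right) 7494 = \frac{3162278249365}{157315653} \cdot 7494 = \frac{7899371066913770}{52438551}$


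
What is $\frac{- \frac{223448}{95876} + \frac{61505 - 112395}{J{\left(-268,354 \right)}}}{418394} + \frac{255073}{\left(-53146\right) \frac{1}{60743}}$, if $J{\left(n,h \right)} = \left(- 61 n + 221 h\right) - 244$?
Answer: $- \frac{1832283912142607488896061}{6284961538108254441} \approx -2.9153 \cdot 10^{5}$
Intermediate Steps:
$J{\left(n,h \right)} = -244 - 61 n + 221 h$
$\frac{- \frac{223448}{95876} + \frac{61505 - 112395}{J{\left(-268,354 \right)}}}{418394} + \frac{255073}{\left(-53146\right) \frac{1}{60743}} = \frac{- \frac{223448}{95876} + \frac{61505 - 112395}{-244 - -16348 + 221 \cdot 354}}{418394} + \frac{255073}{\left(-53146\right) \frac{1}{60743}} = \left(\left(-223448\right) \frac{1}{95876} + \frac{61505 - 112395}{-244 + 16348 + 78234}\right) \frac{1}{418394} + \frac{255073}{\left(-53146\right) \frac{1}{60743}} = \left(- \frac{55862}{23969} - \frac{50890}{94338}\right) \frac{1}{418394} + \frac{255073}{- \frac{53146}{60743}} = \left(- \frac{55862}{23969} - \frac{25445}{47169}\right) \frac{1}{418394} + 255073 \left(- \frac{60743}{53146}\right) = \left(- \frac{55862}{23969} - \frac{25445}{47169}\right) \frac{1}{418394} - \frac{15493899239}{53146} = \left(- \frac{3244845883}{1130593761}\right) \frac{1}{418394} - \frac{15493899239}{53146} = - \frac{3244845883}{473033646039834} - \frac{15493899239}{53146} = - \frac{1832283912142607488896061}{6284961538108254441}$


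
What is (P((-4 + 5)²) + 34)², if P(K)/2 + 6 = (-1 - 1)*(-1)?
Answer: 676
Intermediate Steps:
P(K) = -8 (P(K) = -12 + 2*((-1 - 1)*(-1)) = -12 + 2*(-2*(-1)) = -12 + 2*2 = -12 + 4 = -8)
(P((-4 + 5)²) + 34)² = (-8 + 34)² = 26² = 676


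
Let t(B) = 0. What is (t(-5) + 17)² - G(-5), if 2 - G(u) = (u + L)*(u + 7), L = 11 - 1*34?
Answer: 231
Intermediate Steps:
L = -23 (L = 11 - 34 = -23)
G(u) = 2 - (-23 + u)*(7 + u) (G(u) = 2 - (u - 23)*(u + 7) = 2 - (-23 + u)*(7 + u))
(t(-5) + 17)² - G(-5) = (0 + 17)² - (163 - 1*(-5)² + 16*(-5)) = 17² - (163 - 1*25 - 80) = 289 - (163 - 25 - 80) = 289 - 1*58 = 289 - 58 = 231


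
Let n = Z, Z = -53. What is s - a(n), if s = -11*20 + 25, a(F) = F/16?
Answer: -3067/16 ≈ -191.69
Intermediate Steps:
n = -53
a(F) = F/16 (a(F) = F*(1/16) = F/16)
s = -195 (s = -220 + 25 = -195)
s - a(n) = -195 - (-53)/16 = -195 - 1*(-53/16) = -195 + 53/16 = -3067/16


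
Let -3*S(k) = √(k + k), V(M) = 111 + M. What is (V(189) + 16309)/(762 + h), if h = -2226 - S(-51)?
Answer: -36473364/3214961 - 16609*I*√102/6429922 ≈ -11.345 - 0.026088*I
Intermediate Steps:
S(k) = -√2*√k/3 (S(k) = -√(k + k)/3 = -√2*√k/3)
h = -2226 + I*√102/3 (h = -2226 - (-1)*√2*√(-51)/3 = -2226 - (-1)*√2*I*√51/3 = -2226 - (-1)*I*√102/3 = -2226 + I*√102/3 ≈ -2226.0 + 3.3665*I)
(V(189) + 16309)/(762 + h) = ((111 + 189) + 16309)/(762 + (-2226 + I*√102/3)) = (300 + 16309)/(-1464 + I*√102/3) = 16609/(-1464 + I*√102/3)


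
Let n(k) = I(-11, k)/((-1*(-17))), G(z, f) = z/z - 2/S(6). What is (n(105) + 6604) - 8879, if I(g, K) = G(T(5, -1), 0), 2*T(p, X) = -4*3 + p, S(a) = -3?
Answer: -116020/51 ≈ -2274.9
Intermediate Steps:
T(p, X) = -6 + p/2 (T(p, X) = (-4*3 + p)/2 = (-12 + p)/2 = -6 + p/2)
G(z, f) = 5/3 (G(z, f) = z/z - 2/(-3) = 1 - 2*(-⅓) = 1 + ⅔ = 5/3)
I(g, K) = 5/3
n(k) = 5/51 (n(k) = 5/(3*((-1*(-17)))) = (5/3)/17 = (5/3)*(1/17) = 5/51)
(n(105) + 6604) - 8879 = (5/51 + 6604) - 8879 = 336809/51 - 8879 = -116020/51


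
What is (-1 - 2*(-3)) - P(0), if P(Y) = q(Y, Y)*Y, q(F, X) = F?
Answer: 5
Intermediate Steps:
P(Y) = Y² (P(Y) = Y*Y = Y²)
(-1 - 2*(-3)) - P(0) = (-1 - 2*(-3)) - 1*0² = (-1 + 6) - 1*0 = 5 + 0 = 5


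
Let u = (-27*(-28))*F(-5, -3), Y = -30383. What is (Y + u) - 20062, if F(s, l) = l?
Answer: -52713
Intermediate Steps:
u = -2268 (u = -27*(-28)*(-3) = 756*(-3) = -2268)
(Y + u) - 20062 = (-30383 - 2268) - 20062 = -32651 - 20062 = -52713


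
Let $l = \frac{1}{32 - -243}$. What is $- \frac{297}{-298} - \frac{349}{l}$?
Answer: $- \frac{28600253}{298} \approx -95974.0$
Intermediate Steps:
$l = \frac{1}{275}$ ($l = \frac{1}{32 + 243} = \frac{1}{275} \approx 0.0036364$)
$- \frac{297}{-298} - \frac{349}{l} = - \frac{297}{-298} - 349 \frac{1}{\frac{1}{275}} = \left(-297\right) \left(- \frac{1}{298}\right) - 95975 = \frac{297}{298} - 95975 = - \frac{28600253}{298}$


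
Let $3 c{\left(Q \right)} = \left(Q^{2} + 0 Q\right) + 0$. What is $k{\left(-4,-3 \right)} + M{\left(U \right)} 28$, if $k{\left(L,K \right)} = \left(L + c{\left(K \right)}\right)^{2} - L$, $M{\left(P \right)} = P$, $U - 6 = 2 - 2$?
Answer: $173$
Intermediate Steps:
$U = 6$ ($U = 6 + \left(2 - 2\right) = 6 + 0 = 6$)
$c{\left(Q \right)} = \frac{Q^{2}}{3}$ ($c{\left(Q \right)} = \frac{\left(Q^{2} + 0 Q\right) + 0}{3} = \frac{\left(Q^{2} + 0\right) + 0}{3} = \frac{Q^{2} + 0}{3} = \frac{Q^{2}}{3}$)
$k{\left(L,K \right)} = \left(L + \frac{K^{2}}{3}\right)^{2} - L$
$k{\left(-4,-3 \right)} + M{\left(U \right)} 28 = \left(\left(-1\right) \left(-4\right) + \frac{\left(\left(-3\right)^{2} + 3 \left(-4\right)\right)^{2}}{9}\right) + 6 \cdot 28 = \left(4 + \frac{\left(9 - 12\right)^{2}}{9}\right) + 168 = \left(4 + \frac{\left(-3\right)^{2}}{9}\right) + 168 = \left(4 + \frac{1}{9} \cdot 9\right) + 168 = \left(4 + 1\right) + 168 = 5 + 168 = 173$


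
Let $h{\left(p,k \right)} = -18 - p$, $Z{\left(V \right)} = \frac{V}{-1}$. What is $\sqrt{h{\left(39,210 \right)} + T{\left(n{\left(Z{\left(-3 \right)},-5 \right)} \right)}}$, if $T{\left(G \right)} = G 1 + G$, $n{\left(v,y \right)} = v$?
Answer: $i \sqrt{51} \approx 7.1414 i$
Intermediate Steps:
$Z{\left(V \right)} = - V$ ($Z{\left(V \right)} = V \left(-1\right) = - V$)
$T{\left(G \right)} = 2 G$ ($T{\left(G \right)} = G + G = 2 G$)
$\sqrt{h{\left(39,210 \right)} + T{\left(n{\left(Z{\left(-3 \right)},-5 \right)} \right)}} = \sqrt{\left(-18 - 39\right) + 2 \left(\left(-1\right) \left(-3\right)\right)} = \sqrt{\left(-18 - 39\right) + 2 \cdot 3} = \sqrt{-57 + 6} = \sqrt{-51} = i \sqrt{51}$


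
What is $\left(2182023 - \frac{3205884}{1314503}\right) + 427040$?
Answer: $\frac{3429617934805}{1314503} \approx 2.6091 \cdot 10^{6}$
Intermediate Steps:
$\left(2182023 - \frac{3205884}{1314503}\right) + 427040 = \frac{2868272573685}{1314503} + 427040 = \frac{3429617934805}{1314503}$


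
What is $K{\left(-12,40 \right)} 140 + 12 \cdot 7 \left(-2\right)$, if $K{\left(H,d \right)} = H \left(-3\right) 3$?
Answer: $14952$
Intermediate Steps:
$K{\left(H,d \right)} = - 9 H$ ($K{\left(H,d \right)} = - 3 H 3 = - 9 H$)
$K{\left(-12,40 \right)} 140 + 12 \cdot 7 \left(-2\right) = \left(-9\right) \left(-12\right) 140 + 12 \cdot 7 \left(-2\right) = 108 \cdot 140 + 84 \left(-2\right) = 15120 - 168 = 14952$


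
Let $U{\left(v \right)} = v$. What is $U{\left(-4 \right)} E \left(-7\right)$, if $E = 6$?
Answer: $168$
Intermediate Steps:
$U{\left(-4 \right)} E \left(-7\right) = \left(-4\right) 6 \left(-7\right) = \left(-24\right) \left(-7\right) = 168$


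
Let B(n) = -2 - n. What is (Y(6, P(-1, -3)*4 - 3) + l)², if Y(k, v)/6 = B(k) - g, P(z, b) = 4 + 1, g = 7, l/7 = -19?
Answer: 49729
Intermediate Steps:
l = -133 (l = 7*(-19) = -133)
P(z, b) = 5
Y(k, v) = -54 - 6*k (Y(k, v) = 6*((-2 - k) - 1*7) = 6*((-2 - k) - 7) = 6*(-9 - k) = -54 - 6*k)
(Y(6, P(-1, -3)*4 - 3) + l)² = ((-54 - 6*6) - 133)² = ((-54 - 36) - 133)² = (-90 - 133)² = (-223)² = 49729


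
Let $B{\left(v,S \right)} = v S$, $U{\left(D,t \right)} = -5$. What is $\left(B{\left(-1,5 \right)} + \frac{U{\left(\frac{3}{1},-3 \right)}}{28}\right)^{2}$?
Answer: $\frac{21025}{784} \approx 26.818$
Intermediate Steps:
$B{\left(v,S \right)} = S v$
$\left(B{\left(-1,5 \right)} + \frac{U{\left(\frac{3}{1},-3 \right)}}{28}\right)^{2} = \left(5 \left(-1\right) - \frac{5}{28}\right)^{2} = \left(-5 - \frac{5}{28}\right)^{2} = \left(- \frac{145}{28}\right)^{2} = \frac{21025}{784}$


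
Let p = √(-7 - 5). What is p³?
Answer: -24*I*√3 ≈ -41.569*I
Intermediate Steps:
p = 2*I*√3 (p = √(-12) = 2*I*√3 ≈ 3.4641*I)
p³ = (2*I*√3)³ = -24*I*√3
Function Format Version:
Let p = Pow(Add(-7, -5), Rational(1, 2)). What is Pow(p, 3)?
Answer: Mul(-24, I, Pow(3, Rational(1, 2))) ≈ Mul(-41.569, I)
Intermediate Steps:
p = Mul(2, I, Pow(3, Rational(1, 2))) (p = Pow(-12, Rational(1, 2)) = Mul(2, I, Pow(3, Rational(1, 2))) ≈ Mul(3.4641, I))
Pow(p, 3) = Pow(Mul(2, I, Pow(3, Rational(1, 2))), 3) = Mul(-24, I, Pow(3, Rational(1, 2)))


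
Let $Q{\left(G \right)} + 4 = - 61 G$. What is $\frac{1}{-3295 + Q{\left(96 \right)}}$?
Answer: $- \frac{1}{9155} \approx -0.00010923$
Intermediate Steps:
$Q{\left(G \right)} = -4 - 61 G$
$\frac{1}{-3295 + Q{\left(96 \right)}} = \frac{1}{-3295 - 5860} = \frac{1}{-9155} = - \frac{1}{9155}$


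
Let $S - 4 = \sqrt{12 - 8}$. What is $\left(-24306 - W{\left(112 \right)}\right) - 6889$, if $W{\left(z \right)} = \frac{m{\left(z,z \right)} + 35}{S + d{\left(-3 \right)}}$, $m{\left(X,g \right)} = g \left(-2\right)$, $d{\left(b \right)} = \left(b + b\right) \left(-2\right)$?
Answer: $- \frac{62369}{2} \approx -31185.0$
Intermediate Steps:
$d{\left(b \right)} = - 4 b$ ($d{\left(b \right)} = 2 b \left(-2\right) = - 4 b$)
$S = 6$ ($S = 4 + \sqrt{12 - 8} = 4 + \sqrt{4} = 4 + 2 = 6$)
$m{\left(X,g \right)} = - 2 g$
$W{\left(z \right)} = \frac{35}{18} - \frac{z}{9}$ ($W{\left(z \right)} = \frac{- 2 z + 35}{6 - -12} = \frac{35 - 2 z}{6 + 12} = \frac{35 - 2 z}{18} = \left(35 - 2 z\right) \frac{1}{18} = \frac{35}{18} - \frac{z}{9}$)
$\left(-24306 - W{\left(112 \right)}\right) - 6889 = \left(-24306 - \left(\frac{35}{18} - \frac{112}{9}\right)\right) - 6889 = \left(-24306 - - \frac{21}{2}\right) - 6889 = \left(-24306 + \frac{21}{2}\right) - 6889 = - \frac{48591}{2} - 6889 = - \frac{62369}{2}$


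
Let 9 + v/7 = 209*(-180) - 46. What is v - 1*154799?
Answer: -418524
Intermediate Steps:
v = -263725 (v = -63 + 7*(209*(-180) - 46) = -63 + 7*(-37620 - 46) = -63 + 7*(-37666) = -63 - 263662 = -263725)
v - 1*154799 = -263725 - 1*154799 = -263725 - 154799 = -418524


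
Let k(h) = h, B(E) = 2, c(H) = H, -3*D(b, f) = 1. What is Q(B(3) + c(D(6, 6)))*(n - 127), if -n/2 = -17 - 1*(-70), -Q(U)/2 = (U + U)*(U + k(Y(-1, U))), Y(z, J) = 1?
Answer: 37280/9 ≈ 4142.2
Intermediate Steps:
D(b, f) = -⅓ (D(b, f) = -⅓*1 = -⅓)
Q(U) = -4*U*(1 + U) (Q(U) = -2*(U + U)*(U + 1) = -2*2*U*(1 + U) = -4*U*(1 + U))
n = -106 (n = -2*(-17 - 1*(-70)) = -2*(-17 + 70) = -2*53 = -106)
Q(B(3) + c(D(6, 6)))*(n - 127) = (-4*(2 - ⅓)*(1 + (2 - ⅓)))*(-106 - 127) = -4*5/3*(1 + 5/3)*(-233) = -4*5/3*8/3*(-233) = -160/9*(-233) = 37280/9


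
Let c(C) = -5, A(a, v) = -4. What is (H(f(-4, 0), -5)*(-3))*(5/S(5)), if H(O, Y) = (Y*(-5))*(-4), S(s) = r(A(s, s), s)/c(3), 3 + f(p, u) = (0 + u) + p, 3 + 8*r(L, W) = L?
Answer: 60000/7 ≈ 8571.4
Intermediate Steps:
r(L, W) = -3/8 + L/8
f(p, u) = -3 + p + u (f(p, u) = -3 + ((0 + u) + p) = -3 + (u + p) = -3 + (p + u) = -3 + p + u)
S(s) = 7/40 (S(s) = (-3/8 + (⅛)*(-4))/(-5) = (-3/8 - ½)*(-⅕) = -7/8*(-⅕) = 7/40)
H(O, Y) = 20*Y (H(O, Y) = -5*Y*(-4) = 20*Y)
(H(f(-4, 0), -5)*(-3))*(5/S(5)) = ((20*(-5))*(-3))*(5/(7/40)) = (-100*(-3))*(5*(40/7)) = 300*(200/7) = 60000/7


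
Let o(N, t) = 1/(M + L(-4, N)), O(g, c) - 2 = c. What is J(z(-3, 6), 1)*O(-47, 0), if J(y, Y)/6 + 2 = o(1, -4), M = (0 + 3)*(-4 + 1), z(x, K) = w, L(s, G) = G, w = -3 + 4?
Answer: -51/2 ≈ -25.500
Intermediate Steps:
w = 1
z(x, K) = 1
M = -9 (M = 3*(-3) = -9)
O(g, c) = 2 + c
o(N, t) = 1/(-9 + N)
J(y, Y) = -51/4 (J(y, Y) = -12 + 6/(-9 + 1) = -12 + 6/(-8) = -12 + 6*(-⅛) = -12 - ¾ = -51/4)
J(z(-3, 6), 1)*O(-47, 0) = -51*(2 + 0)/4 = -51/4*2 = -51/2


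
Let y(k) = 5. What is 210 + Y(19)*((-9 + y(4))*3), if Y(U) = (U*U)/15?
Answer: -394/5 ≈ -78.800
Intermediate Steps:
Y(U) = U²/15 (Y(U) = U²*(1/15) = U²/15)
210 + Y(19)*((-9 + y(4))*3) = 210 + ((1/15)*19²)*((-9 + 5)*3) = 210 + ((1/15)*361)*(-4*3) = 210 + (361/15)*(-12) = 210 - 1444/5 = -394/5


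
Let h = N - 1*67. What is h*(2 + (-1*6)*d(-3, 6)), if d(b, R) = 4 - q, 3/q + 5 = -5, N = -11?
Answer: 9282/5 ≈ 1856.4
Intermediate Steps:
q = -3/10 (q = 3/(-5 - 5) = 3/(-10) = 3*(-⅒) = -3/10 ≈ -0.30000)
d(b, R) = 43/10 (d(b, R) = 4 - 1*(-3/10) = 4 + 3/10 = 43/10)
h = -78 (h = -11 - 1*67 = -11 - 67 = -78)
h*(2 + (-1*6)*d(-3, 6)) = -78*(2 - 1*6*(43/10)) = -78*(2 - 6*43/10) = -78*(2 - 129/5) = -78*(-119/5) = 9282/5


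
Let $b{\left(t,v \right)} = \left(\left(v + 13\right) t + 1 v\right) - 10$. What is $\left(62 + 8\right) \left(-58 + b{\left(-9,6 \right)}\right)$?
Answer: $-16310$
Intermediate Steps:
$b{\left(t,v \right)} = -10 + v + t \left(13 + v\right)$ ($b{\left(t,v \right)} = \left(\left(13 + v\right) t + v\right) - 10 = \left(t \left(13 + v\right) + v\right) - 10 = \left(v + t \left(13 + v\right)\right) - 10 = -10 + v + t \left(13 + v\right)$)
$\left(62 + 8\right) \left(-58 + b{\left(-9,6 \right)}\right) = \left(62 + 8\right) \left(-58 + \left(-10 + 6 + 13 \left(-9\right) - 54\right)\right) = 70 \left(-58 - 175\right) = 70 \left(-233\right) = -16310$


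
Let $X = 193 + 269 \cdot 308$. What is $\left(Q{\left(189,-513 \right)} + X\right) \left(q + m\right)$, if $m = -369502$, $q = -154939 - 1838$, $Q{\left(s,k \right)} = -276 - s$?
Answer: $-43460119820$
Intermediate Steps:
$X = 83045$ ($X = 193 + 82852 = 83045$)
$q = -156777$ ($q = -154939 - 1838 = -156777$)
$\left(Q{\left(189,-513 \right)} + X\right) \left(q + m\right) = \left(\left(-276 - 189\right) + 83045\right) \left(-156777 - 369502\right) = \left(\left(-276 - 189\right) + 83045\right) \left(-526279\right) = \left(-465 + 83045\right) \left(-526279\right) = 82580 \left(-526279\right) = -43460119820$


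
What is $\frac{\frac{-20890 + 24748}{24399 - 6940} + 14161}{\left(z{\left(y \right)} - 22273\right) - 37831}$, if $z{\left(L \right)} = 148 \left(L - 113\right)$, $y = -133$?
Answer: $- \frac{247240757}{1685003008} \approx -0.14673$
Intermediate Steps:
$z{\left(L \right)} = -16724 + 148 L$ ($z{\left(L \right)} = 148 \left(-113 + L\right) = -16724 + 148 L$)
$\frac{\frac{-20890 + 24748}{24399 - 6940} + 14161}{\left(z{\left(y \right)} - 22273\right) - 37831} = \frac{\frac{-20890 + 24748}{24399 - 6940} + 14161}{\left(\left(-16724 + 148 \left(-133\right)\right) - 22273\right) - 37831} = \frac{\frac{3858}{17459} + 14161}{\left(\left(-16724 - 19684\right) - 22273\right) - 37831} = \frac{3858 \cdot \frac{1}{17459} + 14161}{\left(-36408 - 22273\right) - 37831} = \frac{\frac{3858}{17459} + 14161}{-58681 - 37831} = \frac{247240757}{17459 \left(-96512\right)} = \frac{247240757}{17459} \left(- \frac{1}{96512}\right) = - \frac{247240757}{1685003008}$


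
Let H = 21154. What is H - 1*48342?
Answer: -27188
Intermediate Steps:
H - 1*48342 = 21154 - 1*48342 = 21154 - 48342 = -27188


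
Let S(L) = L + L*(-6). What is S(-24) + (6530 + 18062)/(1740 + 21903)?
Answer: 2861752/23643 ≈ 121.04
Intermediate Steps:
S(L) = -5*L (S(L) = L - 6*L = -5*L)
S(-24) + (6530 + 18062)/(1740 + 21903) = -5*(-24) + (6530 + 18062)/(1740 + 21903) = 120 + 24592/23643 = 2861752/23643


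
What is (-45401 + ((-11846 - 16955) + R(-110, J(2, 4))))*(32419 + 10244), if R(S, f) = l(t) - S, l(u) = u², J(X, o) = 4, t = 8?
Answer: -3158256564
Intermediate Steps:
R(S, f) = 64 - S (R(S, f) = 8² - S = 64 - S)
(-45401 + ((-11846 - 16955) + R(-110, J(2, 4))))*(32419 + 10244) = (-45401 + ((-11846 - 16955) + (64 - 1*(-110))))*(32419 + 10244) = (-45401 + (-28801 + (64 + 110)))*42663 = (-45401 + (-28801 + 174))*42663 = (-45401 - 28627)*42663 = -74028*42663 = -3158256564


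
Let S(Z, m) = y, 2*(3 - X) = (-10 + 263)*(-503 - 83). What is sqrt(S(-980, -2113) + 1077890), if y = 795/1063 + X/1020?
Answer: sqrt(79204693197884010)/271065 ≈ 1038.3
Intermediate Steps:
X = 74132 (X = 3 - (-10 + 263)*(-503 - 83)/2 = 3 - 253*(-586)/2 = 3 - 1/2*(-148258) = 3 + 74129 = 74132)
y = 19903304/271065 (y = 795/1063 + 74132/1020 = 795*(1/1063) + 74132*(1/1020) = 795/1063 + 18533/255 = 19903304/271065 ≈ 73.426)
S(Z, m) = 19903304/271065
sqrt(S(-980, -2113) + 1077890) = sqrt(19903304/271065 + 1077890) = sqrt(292198156154/271065) = sqrt(79204693197884010)/271065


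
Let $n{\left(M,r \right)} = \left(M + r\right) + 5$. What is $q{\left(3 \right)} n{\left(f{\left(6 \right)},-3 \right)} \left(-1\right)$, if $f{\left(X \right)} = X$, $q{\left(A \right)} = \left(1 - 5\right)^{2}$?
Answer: $-128$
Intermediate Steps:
$q{\left(A \right)} = 16$ ($q{\left(A \right)} = \left(-4\right)^{2} = 16$)
$n{\left(M,r \right)} = 5 + M + r$
$q{\left(3 \right)} n{\left(f{\left(6 \right)},-3 \right)} \left(-1\right) = 16 \left(5 + 6 - 3\right) \left(-1\right) = 16 \cdot 8 \left(-1\right) = 128 \left(-1\right) = -128$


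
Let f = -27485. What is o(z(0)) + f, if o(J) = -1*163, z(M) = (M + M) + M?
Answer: -27648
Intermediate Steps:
z(M) = 3*M (z(M) = 2*M + M = 3*M)
o(J) = -163
o(z(0)) + f = -163 - 27485 = -27648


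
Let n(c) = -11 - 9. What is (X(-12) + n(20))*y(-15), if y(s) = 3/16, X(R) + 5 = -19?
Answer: -33/4 ≈ -8.2500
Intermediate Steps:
X(R) = -24 (X(R) = -5 - 19 = -24)
n(c) = -20
y(s) = 3/16 (y(s) = 3*(1/16) = 3/16)
(X(-12) + n(20))*y(-15) = (-24 - 20)*(3/16) = -44*3/16 = -33/4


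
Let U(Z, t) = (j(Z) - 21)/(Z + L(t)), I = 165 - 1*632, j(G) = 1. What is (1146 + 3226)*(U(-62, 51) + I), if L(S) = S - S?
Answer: -63249724/31 ≈ -2.0403e+6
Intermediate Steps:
L(S) = 0
I = -467 (I = 165 - 632 = -467)
U(Z, t) = -20/Z (U(Z, t) = (1 - 21)/(Z + 0) = -20/Z)
(1146 + 3226)*(U(-62, 51) + I) = (1146 + 3226)*(-20/(-62) - 467) = 4372*(-20*(-1/62) - 467) = 4372*(10/31 - 467) = 4372*(-14467/31) = -63249724/31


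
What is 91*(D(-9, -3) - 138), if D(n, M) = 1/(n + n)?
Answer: -226135/18 ≈ -12563.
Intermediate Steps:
D(n, M) = 1/(2*n)
91*(D(-9, -3) - 138) = 91*((½)/(-9) - 138) = 91*((½)*(-⅑) - 138) = 91*(-1/18 - 138) = 91*(-2485/18) = -226135/18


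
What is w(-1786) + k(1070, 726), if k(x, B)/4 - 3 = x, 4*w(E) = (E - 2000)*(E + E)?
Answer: 3385190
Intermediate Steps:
w(E) = E*(-2000 + E)/2 (w(E) = ((E - 2000)*(E + E))/4 = ((-2000 + E)*(2*E))/4 = (2*E*(-2000 + E))/4 = E*(-2000 + E)/2)
k(x, B) = 12 + 4*x
w(-1786) + k(1070, 726) = (½)*(-1786)*(-2000 - 1786) + (12 + 4*1070) = (½)*(-1786)*(-3786) + (12 + 4280) = 3380898 + 4292 = 3385190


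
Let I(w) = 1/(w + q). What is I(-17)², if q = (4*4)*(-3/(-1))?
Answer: 1/961 ≈ 0.0010406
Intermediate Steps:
q = 48 (q = 16*(-3*(-1)) = 16*3 = 48)
I(w) = 1/(48 + w) (I(w) = 1/(w + 48) = 1/(48 + w))
I(-17)² = (1/(48 - 17))² = (1/31)² = 1/961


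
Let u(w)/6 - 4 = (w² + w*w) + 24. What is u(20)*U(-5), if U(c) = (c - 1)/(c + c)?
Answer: 14904/5 ≈ 2980.8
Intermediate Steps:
u(w) = 168 + 12*w² (u(w) = 24 + 6*((w² + w*w) + 24) = 24 + 6*((w² + w²) + 24) = 24 + 6*(2*w² + 24) = 24 + 6*(24 + 2*w²) = 24 + (144 + 12*w²) = 168 + 12*w²)
U(c) = (-1 + c)/(2*c) (U(c) = (-1 + c)/((2*c)) = (-1 + c)*(1/(2*c)) = (-1 + c)/(2*c))
u(20)*U(-5) = (168 + 12*20²)*((½)*(-1 - 5)/(-5)) = (168 + 12*400)*((½)*(-⅕)*(-6)) = (168 + 4800)*(⅗) = 4968*(⅗) = 14904/5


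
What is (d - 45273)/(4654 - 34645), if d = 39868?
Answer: 5405/29991 ≈ 0.18022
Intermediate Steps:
(d - 45273)/(4654 - 34645) = (39868 - 45273)/(4654 - 34645) = -5405/(-29991) = -5405*(-1/29991) = 5405/29991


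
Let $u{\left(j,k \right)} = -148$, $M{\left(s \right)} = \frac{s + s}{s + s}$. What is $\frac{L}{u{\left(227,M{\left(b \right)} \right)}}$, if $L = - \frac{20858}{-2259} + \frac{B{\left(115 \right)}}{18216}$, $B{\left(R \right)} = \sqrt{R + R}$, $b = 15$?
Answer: $- \frac{10429}{167166} - \frac{\sqrt{230}}{2695968} \approx -0.062393$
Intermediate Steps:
$B{\left(R \right)} = \sqrt{2} \sqrt{R}$ ($B{\left(R \right)} = \sqrt{2 R} = \sqrt{2} \sqrt{R}$)
$M{\left(s \right)} = 1$ ($M{\left(s \right)} = \frac{2 s}{2 s} = 2 s \frac{1}{2 s} = 1$)
$L = \frac{20858}{2259} + \frac{\sqrt{230}}{18216}$ ($L = - \frac{20858}{-2259} + \frac{\sqrt{2} \sqrt{115}}{18216} = \left(-20858\right) \left(- \frac{1}{2259}\right) + \sqrt{230} \cdot \frac{1}{18216} = \frac{20858}{2259} + \frac{\sqrt{230}}{18216} \approx 9.2341$)
$\frac{L}{u{\left(227,M{\left(b \right)} \right)}} = \frac{\frac{20858}{2259} + \frac{\sqrt{230}}{18216}}{-148} = \left(\frac{20858}{2259} + \frac{\sqrt{230}}{18216}\right) \left(- \frac{1}{148}\right) = - \frac{10429}{167166} - \frac{\sqrt{230}}{2695968}$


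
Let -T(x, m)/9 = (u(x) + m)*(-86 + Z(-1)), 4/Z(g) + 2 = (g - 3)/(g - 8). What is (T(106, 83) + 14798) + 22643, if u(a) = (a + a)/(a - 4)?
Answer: 12526019/119 ≈ 1.0526e+5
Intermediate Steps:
u(a) = 2*a/(-4 + a) (u(a) = (2*a)/(-4 + a) = 2*a/(-4 + a))
Z(g) = 4/(-2 + (-3 + g)/(-8 + g)) (Z(g) = 4/(-2 + (g - 3)/(g - 8)) = 4/(-2 + (-3 + g)/(-8 + g)))
T(x, m) = 5580*m/7 + 11160*x/(7*(-4 + x)) (T(x, m) = -9*(2*x/(-4 + x) + m)*(-86 + 4*(8 - 1*(-1))/(-13 - 1)) = -9*(m + 2*x/(-4 + x))*(-86 + 4*(8 + 1)/(-14)) = -9*(m + 2*x/(-4 + x))*(-86 + 4*(-1/14)*9) = -9*(m + 2*x/(-4 + x))*(-86 - 18/7) = -9*(m + 2*x/(-4 + x))*(-620)/7 = -9*(-620*m/7 - 1240*x/(7*(-4 + x))) = 5580*m/7 + 11160*x/(7*(-4 + x)))
(T(106, 83) + 14798) + 22643 = (5580*(2*106 + 83*(-4 + 106))/(7*(-4 + 106)) + 14798) + 22643 = ((5580/7)*(212 + 83*102)/102 + 14798) + 22643 = ((5580/7)*(1/102)*(212 + 8466) + 14798) + 22643 = ((5580/7)*(1/102)*8678 + 14798) + 22643 = (8070540/119 + 14798) + 22643 = 9831502/119 + 22643 = 12526019/119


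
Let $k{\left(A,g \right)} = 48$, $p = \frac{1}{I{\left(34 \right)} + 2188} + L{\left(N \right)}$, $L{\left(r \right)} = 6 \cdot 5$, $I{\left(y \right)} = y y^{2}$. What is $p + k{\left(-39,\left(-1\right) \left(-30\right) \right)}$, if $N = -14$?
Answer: $\frac{3236377}{41492} \approx 78.0$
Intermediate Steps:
$I{\left(y \right)} = y^{3}$
$L{\left(r \right)} = 30$
$p = \frac{1244761}{41492}$ ($p = \frac{1}{34^{3} + 2188} + 30 = \frac{1}{39304 + 2188} + 30 = \frac{1}{41492} + 30 = \frac{1244761}{41492} \approx 30.0$)
$p + k{\left(-39,\left(-1\right) \left(-30\right) \right)} = \frac{1244761}{41492} + 48 = \frac{3236377}{41492}$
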